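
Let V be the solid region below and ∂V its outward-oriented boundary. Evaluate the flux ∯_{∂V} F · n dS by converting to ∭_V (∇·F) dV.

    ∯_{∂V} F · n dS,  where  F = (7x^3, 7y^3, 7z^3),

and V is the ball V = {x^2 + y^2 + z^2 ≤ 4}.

By the divergence theorem,

    ∯_{∂V} F · n dS = ∭_V (∇ · F) dV.

Compute the divergence:
    ∇ · F = ∂F_x/∂x + ∂F_y/∂y + ∂F_z/∂z = 21x^2 + 21y^2 + 21z^2.

In spherical coordinates, x = ρ sin(φ) cos(θ), y = ρ sin(φ) sin(θ), z = ρ cos(φ), dV = ρ^2 sin(φ) dρ dφ dθ, with 0 ≤ ρ ≤ 2, 0 ≤ φ ≤ π, 0 ≤ θ ≤ 2π.

The integrand, after substitution and multiplying by the volume element, becomes (21ρ^2) · ρ^2 sin(φ), so

    ∭_V (∇·F) dV = ∫_0^{2π} ∫_0^{π} ∫_0^{2} (21ρ^2) · ρ^2 sin(φ) dρ dφ dθ.

Inner (ρ from 0 to 2): 672sin(φ)/5.
Middle (φ from 0 to π): 1344/5.
Outer (θ from 0 to 2π): 2688π/5.

Therefore ∯_{∂V} F · n dS = 2688π/5.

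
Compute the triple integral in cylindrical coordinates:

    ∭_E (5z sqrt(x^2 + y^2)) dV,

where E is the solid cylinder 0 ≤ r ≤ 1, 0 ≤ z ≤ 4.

In cylindrical coordinates, x = r cos(θ), y = r sin(θ), z = z, and dV = r dr dθ dz.

The integrand becomes 5r z, so

    ∭_E (5z sqrt(x^2 + y^2)) dV = ∫_{0}^{2π} ∫_{0}^{1} ∫_{0}^{4} (5r z) · r dz dr dθ.

Inner (z): 40r^2.
Middle (r from 0 to 1): 40/3.
Outer (θ): 80π/3.

Therefore the triple integral equals 80π/3.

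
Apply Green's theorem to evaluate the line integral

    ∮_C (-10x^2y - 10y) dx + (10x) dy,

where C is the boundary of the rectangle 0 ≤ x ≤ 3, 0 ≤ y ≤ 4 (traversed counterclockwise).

Green's theorem converts the closed line integral into a double integral over the enclosed region D:

    ∮_C P dx + Q dy = ∬_D (∂Q/∂x - ∂P/∂y) dA.

Here P = -10x^2y - 10y, Q = 10x, so

    ∂Q/∂x = 10,    ∂P/∂y = -10x^2 - 10,
    ∂Q/∂x - ∂P/∂y = 10x^2 + 20.

D is the region 0 ≤ x ≤ 3, 0 ≤ y ≤ 4. Evaluating the double integral:

    ∬_D (10x^2 + 20) dA = ∫_0^{3} ∫_0^{4} (10x^2 + 20) dy dx.

Inner (y from 0 to 4): 40x^2 + 80.
Outer (x from 0 to 3): 600.

Therefore ∮_C P dx + Q dy = 600.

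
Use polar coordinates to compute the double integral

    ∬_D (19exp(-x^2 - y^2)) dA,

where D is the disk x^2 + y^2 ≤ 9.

The region D is 0 ≤ r ≤ 3, 0 ≤ θ ≤ 2π in polar coordinates, where x = r cos(θ), y = r sin(θ), and dA = r dr dθ.

Under the substitution, the integrand becomes 19exp(-r^2), so

    ∬_D (19exp(-x^2 - y^2)) dA = ∫_{0}^{2π} ∫_{0}^{3} (19exp(-r^2)) · r dr dθ.

Inner integral (in r): ∫_{0}^{3} (19exp(-r^2)) · r dr = 19/2 - 19exp(-9)/2.

Outer integral (in θ): ∫_{0}^{2π} (19/2 - 19exp(-9)/2) dθ = -19π exp(-9) + 19π.

Therefore ∬_D (19exp(-x^2 - y^2)) dA = -19π exp(-9) + 19π.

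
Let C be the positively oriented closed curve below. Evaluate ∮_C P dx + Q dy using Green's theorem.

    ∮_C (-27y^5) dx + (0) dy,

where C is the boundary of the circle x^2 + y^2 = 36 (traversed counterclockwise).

Green's theorem converts the closed line integral into a double integral over the enclosed region D:

    ∮_C P dx + Q dy = ∬_D (∂Q/∂x - ∂P/∂y) dA.

Here P = -27y^5, Q = 0, so

    ∂Q/∂x = 0,    ∂P/∂y = -135y^4,
    ∂Q/∂x - ∂P/∂y = 135y^4.

D is the region x^2 + y^2 ≤ 36. Evaluating the double integral:

In polar coordinates (x = r cos θ, y = r sin θ, dA = r dr dθ) the integrand becomes 135r^4sin(θ)^4, so

    ∬_D (135y^4) dA = ∫_0^{2π} ∫_0^{6} (135r^4sin(θ)^4) · r dr dθ.

Inner (r from 0 to 6): 1049760sin(θ)^4.
Outer (θ from 0 to 2π): 787320π.

Therefore ∮_C P dx + Q dy = 787320π.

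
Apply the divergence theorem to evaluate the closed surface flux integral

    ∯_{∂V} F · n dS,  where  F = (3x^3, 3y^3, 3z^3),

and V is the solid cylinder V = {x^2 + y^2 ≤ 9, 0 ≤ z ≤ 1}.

By the divergence theorem,

    ∯_{∂V} F · n dS = ∭_V (∇ · F) dV.

Compute the divergence:
    ∇ · F = ∂F_x/∂x + ∂F_y/∂y + ∂F_z/∂z = 9x^2 + 9y^2 + 9z^2.

In cylindrical coordinates, x = r cos(θ), y = r sin(θ), z = z, dV = r dr dθ dz, with 0 ≤ r ≤ 3, 0 ≤ θ ≤ 2π, 0 ≤ z ≤ 1.

The integrand, after substitution and multiplying by the volume element, becomes (9r^2 + 9z^2) · r, so

    ∭_V (∇·F) dV = ∫_0^{2π} ∫_0^{3} ∫_0^{1} (9r^2 + 9z^2) · r dz dr dθ.

Inner (z from 0 to 1): 9r^3 + 3r.
Middle (r from 0 to 3): 783/4.
Outer (θ from 0 to 2π): 783π/2.

Therefore ∯_{∂V} F · n dS = 783π/2.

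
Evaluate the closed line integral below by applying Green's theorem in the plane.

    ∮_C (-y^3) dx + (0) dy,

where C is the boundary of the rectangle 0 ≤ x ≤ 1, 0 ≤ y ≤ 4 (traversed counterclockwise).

Green's theorem converts the closed line integral into a double integral over the enclosed region D:

    ∮_C P dx + Q dy = ∬_D (∂Q/∂x - ∂P/∂y) dA.

Here P = -y^3, Q = 0, so

    ∂Q/∂x = 0,    ∂P/∂y = -3y^2,
    ∂Q/∂x - ∂P/∂y = 3y^2.

D is the region 0 ≤ x ≤ 1, 0 ≤ y ≤ 4. Evaluating the double integral:

    ∬_D (3y^2) dA = ∫_0^{1} ∫_0^{4} (3y^2) dy dx.

Inner (y from 0 to 4): 64.
Outer (x from 0 to 1): 64.

Therefore ∮_C P dx + Q dy = 64.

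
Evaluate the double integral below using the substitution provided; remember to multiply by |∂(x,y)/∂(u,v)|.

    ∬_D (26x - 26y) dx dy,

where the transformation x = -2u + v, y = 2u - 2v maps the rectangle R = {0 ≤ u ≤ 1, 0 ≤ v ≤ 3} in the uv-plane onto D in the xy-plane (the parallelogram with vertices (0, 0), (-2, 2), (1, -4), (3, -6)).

Compute the Jacobian determinant of (x, y) with respect to (u, v):

    ∂(x,y)/∂(u,v) = | -2  1 | = (-2)(-2) - (1)(2) = 2.
                   | 2  -2 |

Its absolute value is |J| = 2 (the area scaling factor).

Substituting x = -2u + v, y = 2u - 2v into the integrand,

    26x - 26y → -104u + 78v,

so the integral becomes

    ∬_R (-104u + 78v) · |J| du dv = ∫_0^1 ∫_0^3 (-208u + 156v) dv du.

Inner (v): 702 - 624u.
Outer (u): 390.

Therefore ∬_D (26x - 26y) dx dy = 390.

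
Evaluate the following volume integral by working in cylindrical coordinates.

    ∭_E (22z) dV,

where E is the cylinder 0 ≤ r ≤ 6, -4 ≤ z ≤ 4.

In cylindrical coordinates, x = r cos(θ), y = r sin(θ), z = z, and dV = r dr dθ dz.

The integrand becomes 22z, so

    ∭_E (22z) dV = ∫_{0}^{2π} ∫_{0}^{6} ∫_{-4}^{4} (22z) · r dz dr dθ.

Inner (z): 0.
Middle (r from 0 to 6): 0.
Outer (θ): 0.

Therefore the triple integral equals 0.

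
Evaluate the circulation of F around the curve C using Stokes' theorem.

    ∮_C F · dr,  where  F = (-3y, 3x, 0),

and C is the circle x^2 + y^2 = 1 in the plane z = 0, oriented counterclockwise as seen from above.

Let S be the flat disk x^2 + y^2 ≤ 1 in the plane z = 0, with upward unit normal n̂ = ẑ. By Stokes' theorem,

    ∮_C F · dr = ∬_S (∇ × F) · n̂ dS = ∬_D (curl F)_z dA,

where D is the disk x^2 + y^2 ≤ 1.

Compute the curl of F = (-3y, 3x, 0):
    (∇ × F)_x = ∂F_z/∂y - ∂F_y/∂z = 0,
    (∇ × F)_y = ∂F_x/∂z - ∂F_z/∂x = 0,
    (∇ × F)_z = ∂F_y/∂x - ∂F_x/∂y = 6.

On z = 0, (curl F)_z = 6.

Convert to polar (x = r cos θ, y = r sin θ, dA = r dr dθ); the integrand becomes 6, so

    ∬_D (curl F)_z dA = ∫_0^{2π} ∫_0^{1} (6) · r dr dθ.

Inner (r from 0 to 1): 3.
Outer (θ from 0 to 2π): 6π.

Therefore ∮_C F · dr = 6π.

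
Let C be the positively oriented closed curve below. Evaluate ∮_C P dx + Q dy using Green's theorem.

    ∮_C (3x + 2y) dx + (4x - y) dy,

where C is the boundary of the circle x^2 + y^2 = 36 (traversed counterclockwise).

Green's theorem converts the closed line integral into a double integral over the enclosed region D:

    ∮_C P dx + Q dy = ∬_D (∂Q/∂x - ∂P/∂y) dA.

Here P = 3x + 2y, Q = 4x - y, so

    ∂Q/∂x = 4,    ∂P/∂y = 2,
    ∂Q/∂x - ∂P/∂y = 2.

D is the region x^2 + y^2 ≤ 36. Evaluating the double integral:

In polar coordinates (x = r cos θ, y = r sin θ, dA = r dr dθ) the integrand becomes 2, so

    ∬_D (2) dA = ∫_0^{2π} ∫_0^{6} (2) · r dr dθ.

Inner (r from 0 to 6): 36.
Outer (θ from 0 to 2π): 72π.

Therefore ∮_C P dx + Q dy = 72π.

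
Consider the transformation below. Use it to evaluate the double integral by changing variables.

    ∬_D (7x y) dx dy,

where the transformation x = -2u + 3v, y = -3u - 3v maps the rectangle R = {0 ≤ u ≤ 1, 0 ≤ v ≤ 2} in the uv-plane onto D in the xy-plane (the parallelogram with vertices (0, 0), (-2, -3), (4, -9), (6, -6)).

Compute the Jacobian determinant of (x, y) with respect to (u, v):

    ∂(x,y)/∂(u,v) = | -2  3 | = (-2)(-3) - (3)(-3) = 15.
                   | -3  -3 |

Its absolute value is |J| = 15 (the area scaling factor).

Substituting x = -2u + 3v, y = -3u - 3v into the integrand,

    7x y → 42u^2 - 21u v - 63v^2,

so the integral becomes

    ∬_R (42u^2 - 21u v - 63v^2) · |J| du dv = ∫_0^1 ∫_0^2 (630u^2 - 315u v - 945v^2) dv du.

Inner (v): 1260u^2 - 630u - 2520.
Outer (u): -2415.

Therefore ∬_D (7x y) dx dy = -2415.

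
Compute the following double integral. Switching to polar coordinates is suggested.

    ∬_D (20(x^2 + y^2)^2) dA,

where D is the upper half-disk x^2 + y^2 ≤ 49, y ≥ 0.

The region D is 0 ≤ r ≤ 7, 0 ≤ θ ≤ π in polar coordinates, where x = r cos(θ), y = r sin(θ), and dA = r dr dθ.

Under the substitution, the integrand becomes 20r^4, so

    ∬_D (20(x^2 + y^2)^2) dA = ∫_{0}^{π} ∫_{0}^{7} (20r^4) · r dr dθ.

Inner integral (in r): ∫_{0}^{7} (20r^4) · r dr = 1176490/3.

Outer integral (in θ): ∫_{0}^{π} (1176490/3) dθ = 1176490π/3.

Therefore ∬_D (20(x^2 + y^2)^2) dA = 1176490π/3.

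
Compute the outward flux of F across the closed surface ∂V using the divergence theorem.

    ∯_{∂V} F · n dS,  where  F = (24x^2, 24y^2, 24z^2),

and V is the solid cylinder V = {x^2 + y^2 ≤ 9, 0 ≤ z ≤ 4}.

By the divergence theorem,

    ∯_{∂V} F · n dS = ∭_V (∇ · F) dV.

Compute the divergence:
    ∇ · F = ∂F_x/∂x + ∂F_y/∂y + ∂F_z/∂z = 48x + 48y + 48z.

In cylindrical coordinates, x = r cos(θ), y = r sin(θ), z = z, dV = r dr dθ dz, with 0 ≤ r ≤ 3, 0 ≤ θ ≤ 2π, 0 ≤ z ≤ 4.

The integrand, after substitution and multiplying by the volume element, becomes (48sqrt(2)r sin(θ + π/4) + 48z) · r, so

    ∭_V (∇·F) dV = ∫_0^{2π} ∫_0^{3} ∫_0^{4} (48sqrt(2)r sin(θ + π/4) + 48z) · r dz dr dθ.

Inner (z from 0 to 4): 192r (sqrt(2)r sin(θ + π/4) + 2).
Middle (r from 0 to 3): 1728sqrt(2)sin(θ + π/4) + 1728.
Outer (θ from 0 to 2π): 3456π.

Therefore ∯_{∂V} F · n dS = 3456π.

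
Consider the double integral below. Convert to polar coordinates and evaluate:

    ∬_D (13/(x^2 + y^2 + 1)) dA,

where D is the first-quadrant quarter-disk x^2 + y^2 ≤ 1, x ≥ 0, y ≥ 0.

The region D is 0 ≤ r ≤ 1, 0 ≤ θ ≤ π/2 in polar coordinates, where x = r cos(θ), y = r sin(θ), and dA = r dr dθ.

Under the substitution, the integrand becomes 13/(r^2 + 1), so

    ∬_D (13/(x^2 + y^2 + 1)) dA = ∫_{0}^{π/2} ∫_{0}^{1} (13/(r^2 + 1)) · r dr dθ.

Inner integral (in r): ∫_{0}^{1} (13/(r^2 + 1)) · r dr = 13log(2)/2.

Outer integral (in θ): ∫_{0}^{π/2} (13log(2)/2) dθ = 13π log(2)/4.

Therefore ∬_D (13/(x^2 + y^2 + 1)) dA = 13π log(2)/4.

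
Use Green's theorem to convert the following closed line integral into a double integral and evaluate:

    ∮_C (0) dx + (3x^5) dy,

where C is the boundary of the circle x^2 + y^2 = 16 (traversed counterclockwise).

Green's theorem converts the closed line integral into a double integral over the enclosed region D:

    ∮_C P dx + Q dy = ∬_D (∂Q/∂x - ∂P/∂y) dA.

Here P = 0, Q = 3x^5, so

    ∂Q/∂x = 15x^4,    ∂P/∂y = 0,
    ∂Q/∂x - ∂P/∂y = 15x^4.

D is the region x^2 + y^2 ≤ 16. Evaluating the double integral:

In polar coordinates (x = r cos θ, y = r sin θ, dA = r dr dθ) the integrand becomes 15r^4cos(θ)^4, so

    ∬_D (15x^4) dA = ∫_0^{2π} ∫_0^{4} (15r^4cos(θ)^4) · r dr dθ.

Inner (r from 0 to 4): 10240cos(θ)^4.
Outer (θ from 0 to 2π): 7680π.

Therefore ∮_C P dx + Q dy = 7680π.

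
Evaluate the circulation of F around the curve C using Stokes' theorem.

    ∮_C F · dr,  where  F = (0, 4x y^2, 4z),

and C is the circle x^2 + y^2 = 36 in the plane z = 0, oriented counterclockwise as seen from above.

Let S be the flat disk x^2 + y^2 ≤ 36 in the plane z = 0, with upward unit normal n̂ = ẑ. By Stokes' theorem,

    ∮_C F · dr = ∬_S (∇ × F) · n̂ dS = ∬_D (curl F)_z dA,

where D is the disk x^2 + y^2 ≤ 36.

Compute the curl of F = (0, 4x y^2, 4z):
    (∇ × F)_x = ∂F_z/∂y - ∂F_y/∂z = 0,
    (∇ × F)_y = ∂F_x/∂z - ∂F_z/∂x = 0,
    (∇ × F)_z = ∂F_y/∂x - ∂F_x/∂y = 4y^2.

On z = 0, (curl F)_z = 4y^2.

Convert to polar (x = r cos θ, y = r sin θ, dA = r dr dθ); the integrand becomes 4r^2sin(θ)^2, so

    ∬_D (curl F)_z dA = ∫_0^{2π} ∫_0^{6} (4r^2sin(θ)^2) · r dr dθ.

Inner (r from 0 to 6): 1296sin(θ)^2.
Outer (θ from 0 to 2π): 1296π.

Therefore ∮_C F · dr = 1296π.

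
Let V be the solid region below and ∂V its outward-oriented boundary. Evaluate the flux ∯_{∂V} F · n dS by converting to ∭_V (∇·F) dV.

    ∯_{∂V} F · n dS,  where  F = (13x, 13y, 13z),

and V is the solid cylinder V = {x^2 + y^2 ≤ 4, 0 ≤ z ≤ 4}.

By the divergence theorem,

    ∯_{∂V} F · n dS = ∭_V (∇ · F) dV.

Compute the divergence:
    ∇ · F = ∂F_x/∂x + ∂F_y/∂y + ∂F_z/∂z = 13 + 13 + 13 = 39.

In cylindrical coordinates, x = r cos(θ), y = r sin(θ), z = z, dV = r dr dθ dz, with 0 ≤ r ≤ 2, 0 ≤ θ ≤ 2π, 0 ≤ z ≤ 4.

The integrand, after substitution and multiplying by the volume element, becomes (39) · r, so

    ∭_V (∇·F) dV = ∫_0^{2π} ∫_0^{2} ∫_0^{4} (39) · r dz dr dθ.

Inner (z from 0 to 4): 156r.
Middle (r from 0 to 2): 312.
Outer (θ from 0 to 2π): 624π.

Therefore ∯_{∂V} F · n dS = 624π.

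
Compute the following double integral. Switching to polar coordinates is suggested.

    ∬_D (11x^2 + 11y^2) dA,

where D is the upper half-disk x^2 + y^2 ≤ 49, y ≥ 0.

The region D is 0 ≤ r ≤ 7, 0 ≤ θ ≤ π in polar coordinates, where x = r cos(θ), y = r sin(θ), and dA = r dr dθ.

Under the substitution, the integrand becomes 11r^2, so

    ∬_D (11x^2 + 11y^2) dA = ∫_{0}^{π} ∫_{0}^{7} (11r^2) · r dr dθ.

Inner integral (in r): ∫_{0}^{7} (11r^2) · r dr = 26411/4.

Outer integral (in θ): ∫_{0}^{π} (26411/4) dθ = 26411π/4.

Therefore ∬_D (11x^2 + 11y^2) dA = 26411π/4.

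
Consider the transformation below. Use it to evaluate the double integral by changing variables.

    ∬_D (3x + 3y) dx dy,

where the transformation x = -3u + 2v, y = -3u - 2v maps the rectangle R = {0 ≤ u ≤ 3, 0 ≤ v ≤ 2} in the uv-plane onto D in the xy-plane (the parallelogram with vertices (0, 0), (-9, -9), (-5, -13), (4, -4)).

Compute the Jacobian determinant of (x, y) with respect to (u, v):

    ∂(x,y)/∂(u,v) = | -3  2 | = (-3)(-2) - (2)(-3) = 12.
                   | -3  -2 |

Its absolute value is |J| = 12 (the area scaling factor).

Substituting x = -3u + 2v, y = -3u - 2v into the integrand,

    3x + 3y → -18u,

so the integral becomes

    ∬_R (-18u) · |J| du dv = ∫_0^3 ∫_0^2 (-216u) dv du.

Inner (v): -432u.
Outer (u): -1944.

Therefore ∬_D (3x + 3y) dx dy = -1944.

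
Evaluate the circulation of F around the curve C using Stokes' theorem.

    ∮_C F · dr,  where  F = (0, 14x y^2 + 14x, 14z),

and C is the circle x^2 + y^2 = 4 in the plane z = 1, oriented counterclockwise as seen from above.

Let S be the flat disk x^2 + y^2 ≤ 4 in the plane z = 1, with upward unit normal n̂ = ẑ. By Stokes' theorem,

    ∮_C F · dr = ∬_S (∇ × F) · n̂ dS = ∬_D (curl F)_z dA,

where D is the disk x^2 + y^2 ≤ 4.

Compute the curl of F = (0, 14x y^2 + 14x, 14z):
    (∇ × F)_x = ∂F_z/∂y - ∂F_y/∂z = 0,
    (∇ × F)_y = ∂F_x/∂z - ∂F_z/∂x = 0,
    (∇ × F)_z = ∂F_y/∂x - ∂F_x/∂y = 14y^2 + 14.

On z = 1, (curl F)_z = 14y^2 + 14.

Convert to polar (x = r cos θ, y = r sin θ, dA = r dr dθ); the integrand becomes 14r^2sin(θ)^2 + 14, so

    ∬_D (curl F)_z dA = ∫_0^{2π} ∫_0^{2} (14r^2sin(θ)^2 + 14) · r dr dθ.

Inner (r from 0 to 2): 56 - 28cos(2θ).
Outer (θ from 0 to 2π): 112π.

Therefore ∮_C F · dr = 112π.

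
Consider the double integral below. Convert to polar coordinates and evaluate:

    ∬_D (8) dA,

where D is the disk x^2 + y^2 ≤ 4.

The region D is 0 ≤ r ≤ 2, 0 ≤ θ ≤ 2π in polar coordinates, where x = r cos(θ), y = r sin(θ), and dA = r dr dθ.

Under the substitution, the integrand becomes 8, so

    ∬_D (8) dA = ∫_{0}^{2π} ∫_{0}^{2} (8) · r dr dθ.

Inner integral (in r): ∫_{0}^{2} (8) · r dr = 16.

Outer integral (in θ): ∫_{0}^{2π} (16) dθ = 32π.

Therefore ∬_D (8) dA = 32π.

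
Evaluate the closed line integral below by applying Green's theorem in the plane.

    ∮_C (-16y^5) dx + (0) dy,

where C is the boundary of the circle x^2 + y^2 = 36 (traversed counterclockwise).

Green's theorem converts the closed line integral into a double integral over the enclosed region D:

    ∮_C P dx + Q dy = ∬_D (∂Q/∂x - ∂P/∂y) dA.

Here P = -16y^5, Q = 0, so

    ∂Q/∂x = 0,    ∂P/∂y = -80y^4,
    ∂Q/∂x - ∂P/∂y = 80y^4.

D is the region x^2 + y^2 ≤ 36. Evaluating the double integral:

In polar coordinates (x = r cos θ, y = r sin θ, dA = r dr dθ) the integrand becomes 80r^4sin(θ)^4, so

    ∬_D (80y^4) dA = ∫_0^{2π} ∫_0^{6} (80r^4sin(θ)^4) · r dr dθ.

Inner (r from 0 to 6): 622080sin(θ)^4.
Outer (θ from 0 to 2π): 466560π.

Therefore ∮_C P dx + Q dy = 466560π.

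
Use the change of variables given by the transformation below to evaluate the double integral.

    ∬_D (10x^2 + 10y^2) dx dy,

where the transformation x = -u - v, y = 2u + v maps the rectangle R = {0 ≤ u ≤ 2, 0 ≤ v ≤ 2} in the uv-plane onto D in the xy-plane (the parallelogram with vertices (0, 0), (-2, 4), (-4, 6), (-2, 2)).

Compute the Jacobian determinant of (x, y) with respect to (u, v):

    ∂(x,y)/∂(u,v) = | -1  -1 | = (-1)(1) - (-1)(2) = 1.
                   | 2  1 |

Its absolute value is |J| = 1 (the area scaling factor).

Substituting x = -u - v, y = 2u + v into the integrand,

    10x^2 + 10y^2 → 50u^2 + 60u v + 20v^2,

so the integral becomes

    ∬_R (50u^2 + 60u v + 20v^2) · |J| du dv = ∫_0^2 ∫_0^2 (50u^2 + 60u v + 20v^2) dv du.

Inner (v): 100u^2 + 120u + 160/3.
Outer (u): 1840/3.

Therefore ∬_D (10x^2 + 10y^2) dx dy = 1840/3.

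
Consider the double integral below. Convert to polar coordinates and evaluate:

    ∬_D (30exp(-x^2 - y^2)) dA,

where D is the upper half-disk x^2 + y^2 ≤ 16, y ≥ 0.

The region D is 0 ≤ r ≤ 4, 0 ≤ θ ≤ π in polar coordinates, where x = r cos(θ), y = r sin(θ), and dA = r dr dθ.

Under the substitution, the integrand becomes 30exp(-r^2), so

    ∬_D (30exp(-x^2 - y^2)) dA = ∫_{0}^{π} ∫_{0}^{4} (30exp(-r^2)) · r dr dθ.

Inner integral (in r): ∫_{0}^{4} (30exp(-r^2)) · r dr = 15 - 15exp(-16).

Outer integral (in θ): ∫_{0}^{π} (15 - 15exp(-16)) dθ = -15π exp(-16) + 15π.

Therefore ∬_D (30exp(-x^2 - y^2)) dA = -15π exp(-16) + 15π.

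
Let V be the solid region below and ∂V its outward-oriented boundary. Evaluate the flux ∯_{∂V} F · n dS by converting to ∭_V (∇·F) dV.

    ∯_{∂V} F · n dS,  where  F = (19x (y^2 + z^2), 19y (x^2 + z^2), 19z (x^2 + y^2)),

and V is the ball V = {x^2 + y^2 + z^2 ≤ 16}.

By the divergence theorem,

    ∯_{∂V} F · n dS = ∭_V (∇ · F) dV.

Compute the divergence:
    ∇ · F = ∂F_x/∂x + ∂F_y/∂y + ∂F_z/∂z = 19y^2 + 19z^2 + 19x^2 + 19z^2 + 19x^2 + 19y^2 = 38x^2 + 38y^2 + 38z^2.

In spherical coordinates, x = ρ sin(φ) cos(θ), y = ρ sin(φ) sin(θ), z = ρ cos(φ), dV = ρ^2 sin(φ) dρ dφ dθ, with 0 ≤ ρ ≤ 4, 0 ≤ φ ≤ π, 0 ≤ θ ≤ 2π.

The integrand, after substitution and multiplying by the volume element, becomes (38ρ^2) · ρ^2 sin(φ), so

    ∭_V (∇·F) dV = ∫_0^{2π} ∫_0^{π} ∫_0^{4} (38ρ^2) · ρ^2 sin(φ) dρ dφ dθ.

Inner (ρ from 0 to 4): 38912sin(φ)/5.
Middle (φ from 0 to π): 77824/5.
Outer (θ from 0 to 2π): 155648π/5.

Therefore ∯_{∂V} F · n dS = 155648π/5.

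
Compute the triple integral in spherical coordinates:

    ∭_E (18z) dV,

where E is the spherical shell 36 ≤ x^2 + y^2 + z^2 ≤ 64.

In spherical coordinates, x = ρ sin(φ) cos(θ), y = ρ sin(φ) sin(θ), z = ρ cos(φ), and dV = ρ^2 sin(φ) dρ dφ dθ.

The integrand becomes 18ρ cos(φ), so

    ∭_E (18z) dV = ∫_{0}^{2π} ∫_{0}^{π} ∫_{6}^{8} (18ρ cos(φ)) · ρ^2 sin(φ) dρ dφ dθ.

Inner (ρ): 6300sin(2φ).
Middle (φ): 0.
Outer (θ): 0.

Therefore the triple integral equals 0.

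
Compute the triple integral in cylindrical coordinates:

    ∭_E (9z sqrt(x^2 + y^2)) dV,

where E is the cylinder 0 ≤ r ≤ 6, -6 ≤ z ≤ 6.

In cylindrical coordinates, x = r cos(θ), y = r sin(θ), z = z, and dV = r dr dθ dz.

The integrand becomes 9r z, so

    ∭_E (9z sqrt(x^2 + y^2)) dV = ∫_{0}^{2π} ∫_{0}^{6} ∫_{-6}^{6} (9r z) · r dz dr dθ.

Inner (z): 0.
Middle (r from 0 to 6): 0.
Outer (θ): 0.

Therefore the triple integral equals 0.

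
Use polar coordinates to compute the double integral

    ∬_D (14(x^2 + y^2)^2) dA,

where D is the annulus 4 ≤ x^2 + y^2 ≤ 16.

The region D is 2 ≤ r ≤ 4, 0 ≤ θ ≤ 2π in polar coordinates, where x = r cos(θ), y = r sin(θ), and dA = r dr dθ.

Under the substitution, the integrand becomes 14r^4, so

    ∬_D (14(x^2 + y^2)^2) dA = ∫_{0}^{2π} ∫_{2}^{4} (14r^4) · r dr dθ.

Inner integral (in r): ∫_{2}^{4} (14r^4) · r dr = 9408.

Outer integral (in θ): ∫_{0}^{2π} (9408) dθ = 18816π.

Therefore ∬_D (14(x^2 + y^2)^2) dA = 18816π.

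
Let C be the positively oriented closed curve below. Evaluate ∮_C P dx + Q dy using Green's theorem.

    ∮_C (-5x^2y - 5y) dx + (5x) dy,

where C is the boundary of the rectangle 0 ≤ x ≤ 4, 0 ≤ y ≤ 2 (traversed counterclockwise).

Green's theorem converts the closed line integral into a double integral over the enclosed region D:

    ∮_C P dx + Q dy = ∬_D (∂Q/∂x - ∂P/∂y) dA.

Here P = -5x^2y - 5y, Q = 5x, so

    ∂Q/∂x = 5,    ∂P/∂y = -5x^2 - 5,
    ∂Q/∂x - ∂P/∂y = 5x^2 + 10.

D is the region 0 ≤ x ≤ 4, 0 ≤ y ≤ 2. Evaluating the double integral:

    ∬_D (5x^2 + 10) dA = ∫_0^{4} ∫_0^{2} (5x^2 + 10) dy dx.

Inner (y from 0 to 2): 10x^2 + 20.
Outer (x from 0 to 4): 880/3.

Therefore ∮_C P dx + Q dy = 880/3.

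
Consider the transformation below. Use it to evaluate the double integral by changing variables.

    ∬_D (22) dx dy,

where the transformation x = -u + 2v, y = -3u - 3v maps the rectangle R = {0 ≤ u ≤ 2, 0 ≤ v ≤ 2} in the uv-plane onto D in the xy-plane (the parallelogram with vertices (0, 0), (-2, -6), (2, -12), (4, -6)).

Compute the Jacobian determinant of (x, y) with respect to (u, v):

    ∂(x,y)/∂(u,v) = | -1  2 | = (-1)(-3) - (2)(-3) = 9.
                   | -3  -3 |

Its absolute value is |J| = 9 (the area scaling factor).

Substituting x = -u + 2v, y = -3u - 3v into the integrand,

    22 → 22,

so the integral becomes

    ∬_R (22) · |J| du dv = ∫_0^2 ∫_0^2 (198) dv du.

Inner (v): 396.
Outer (u): 792.

Therefore ∬_D (22) dx dy = 792.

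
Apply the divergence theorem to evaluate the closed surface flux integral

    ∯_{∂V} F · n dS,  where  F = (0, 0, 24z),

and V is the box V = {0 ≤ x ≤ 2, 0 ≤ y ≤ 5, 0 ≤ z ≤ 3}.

By the divergence theorem,

    ∯_{∂V} F · n dS = ∭_V (∇ · F) dV.

Compute the divergence:
    ∇ · F = ∂F_x/∂x + ∂F_y/∂y + ∂F_z/∂z = 0 + 0 + 24 = 24.

V is a rectangular box, so dV = dx dy dz with 0 ≤ x ≤ 2, 0 ≤ y ≤ 5, 0 ≤ z ≤ 3.

Integrate (24) over V as an iterated integral:

    ∭_V (∇·F) dV = ∫_0^{2} ∫_0^{5} ∫_0^{3} (24) dz dy dx.

Inner (z from 0 to 3): 72.
Middle (y from 0 to 5): 360.
Outer (x from 0 to 2): 720.

Therefore ∯_{∂V} F · n dS = 720.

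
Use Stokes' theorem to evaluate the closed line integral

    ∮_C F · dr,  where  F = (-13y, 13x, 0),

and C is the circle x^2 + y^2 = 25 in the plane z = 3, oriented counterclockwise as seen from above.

Let S be the flat disk x^2 + y^2 ≤ 25 in the plane z = 3, with upward unit normal n̂ = ẑ. By Stokes' theorem,

    ∮_C F · dr = ∬_S (∇ × F) · n̂ dS = ∬_D (curl F)_z dA,

where D is the disk x^2 + y^2 ≤ 25.

Compute the curl of F = (-13y, 13x, 0):
    (∇ × F)_x = ∂F_z/∂y - ∂F_y/∂z = 0,
    (∇ × F)_y = ∂F_x/∂z - ∂F_z/∂x = 0,
    (∇ × F)_z = ∂F_y/∂x - ∂F_x/∂y = 26.

On z = 3, (curl F)_z = 26.

Convert to polar (x = r cos θ, y = r sin θ, dA = r dr dθ); the integrand becomes 26, so

    ∬_D (curl F)_z dA = ∫_0^{2π} ∫_0^{5} (26) · r dr dθ.

Inner (r from 0 to 5): 325.
Outer (θ from 0 to 2π): 650π.

Therefore ∮_C F · dr = 650π.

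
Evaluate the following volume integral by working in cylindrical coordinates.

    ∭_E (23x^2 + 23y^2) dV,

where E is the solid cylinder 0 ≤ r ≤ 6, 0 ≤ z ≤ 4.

In cylindrical coordinates, x = r cos(θ), y = r sin(θ), z = z, and dV = r dr dθ dz.

The integrand becomes 23r^2, so

    ∭_E (23x^2 + 23y^2) dV = ∫_{0}^{2π} ∫_{0}^{6} ∫_{0}^{4} (23r^2) · r dz dr dθ.

Inner (z): 92r^3.
Middle (r from 0 to 6): 29808.
Outer (θ): 59616π.

Therefore the triple integral equals 59616π.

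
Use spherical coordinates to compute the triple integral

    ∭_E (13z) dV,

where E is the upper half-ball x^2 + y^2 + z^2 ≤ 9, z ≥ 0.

In spherical coordinates, x = ρ sin(φ) cos(θ), y = ρ sin(φ) sin(θ), z = ρ cos(φ), and dV = ρ^2 sin(φ) dρ dφ dθ.

The integrand becomes 13ρ cos(φ), so

    ∭_E (13z) dV = ∫_{0}^{2π} ∫_{0}^{π/2} ∫_{0}^{3} (13ρ cos(φ)) · ρ^2 sin(φ) dρ dφ dθ.

Inner (ρ): 1053sin(2φ)/8.
Middle (φ): 1053/8.
Outer (θ): 1053π/4.

Therefore the triple integral equals 1053π/4.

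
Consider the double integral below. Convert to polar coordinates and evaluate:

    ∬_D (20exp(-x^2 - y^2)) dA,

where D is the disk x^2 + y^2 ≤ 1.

The region D is 0 ≤ r ≤ 1, 0 ≤ θ ≤ 2π in polar coordinates, where x = r cos(θ), y = r sin(θ), and dA = r dr dθ.

Under the substitution, the integrand becomes 20exp(-r^2), so

    ∬_D (20exp(-x^2 - y^2)) dA = ∫_{0}^{2π} ∫_{0}^{1} (20exp(-r^2)) · r dr dθ.

Inner integral (in r): ∫_{0}^{1} (20exp(-r^2)) · r dr = 10 - 10exp(-1).

Outer integral (in θ): ∫_{0}^{2π} (10 - 10exp(-1)) dθ = -20π exp(-1) + 20π.

Therefore ∬_D (20exp(-x^2 - y^2)) dA = -20π exp(-1) + 20π.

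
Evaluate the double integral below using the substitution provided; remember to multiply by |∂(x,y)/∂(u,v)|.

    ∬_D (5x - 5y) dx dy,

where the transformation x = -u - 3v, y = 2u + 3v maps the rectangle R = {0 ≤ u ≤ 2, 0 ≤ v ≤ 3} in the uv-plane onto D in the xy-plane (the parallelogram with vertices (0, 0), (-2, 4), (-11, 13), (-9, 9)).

Compute the Jacobian determinant of (x, y) with respect to (u, v):

    ∂(x,y)/∂(u,v) = | -1  -3 | = (-1)(3) - (-3)(2) = 3.
                   | 2  3 |

Its absolute value is |J| = 3 (the area scaling factor).

Substituting x = -u - 3v, y = 2u + 3v into the integrand,

    5x - 5y → -15u - 30v,

so the integral becomes

    ∬_R (-15u - 30v) · |J| du dv = ∫_0^2 ∫_0^3 (-45u - 90v) dv du.

Inner (v): -135u - 405.
Outer (u): -1080.

Therefore ∬_D (5x - 5y) dx dy = -1080.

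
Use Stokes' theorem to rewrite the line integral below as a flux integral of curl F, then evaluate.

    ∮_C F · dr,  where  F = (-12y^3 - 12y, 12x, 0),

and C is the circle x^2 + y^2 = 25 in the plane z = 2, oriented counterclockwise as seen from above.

Let S be the flat disk x^2 + y^2 ≤ 25 in the plane z = 2, with upward unit normal n̂ = ẑ. By Stokes' theorem,

    ∮_C F · dr = ∬_S (∇ × F) · n̂ dS = ∬_D (curl F)_z dA,

where D is the disk x^2 + y^2 ≤ 25.

Compute the curl of F = (-12y^3 - 12y, 12x, 0):
    (∇ × F)_x = ∂F_z/∂y - ∂F_y/∂z = 0,
    (∇ × F)_y = ∂F_x/∂z - ∂F_z/∂x = 0,
    (∇ × F)_z = ∂F_y/∂x - ∂F_x/∂y = 36y^2 + 24.

On z = 2, (curl F)_z = 36y^2 + 24.

Convert to polar (x = r cos θ, y = r sin θ, dA = r dr dθ); the integrand becomes 36r^2sin(θ)^2 + 24, so

    ∬_D (curl F)_z dA = ∫_0^{2π} ∫_0^{5} (36r^2sin(θ)^2 + 24) · r dr dθ.

Inner (r from 0 to 5): 5625sin(θ)^2 + 300.
Outer (θ from 0 to 2π): 6225π.

Therefore ∮_C F · dr = 6225π.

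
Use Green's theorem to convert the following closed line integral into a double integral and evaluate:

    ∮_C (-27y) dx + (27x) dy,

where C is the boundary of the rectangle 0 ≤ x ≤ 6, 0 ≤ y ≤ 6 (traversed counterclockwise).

Green's theorem converts the closed line integral into a double integral over the enclosed region D:

    ∮_C P dx + Q dy = ∬_D (∂Q/∂x - ∂P/∂y) dA.

Here P = -27y, Q = 27x, so

    ∂Q/∂x = 27,    ∂P/∂y = -27,
    ∂Q/∂x - ∂P/∂y = 54.

D is the region 0 ≤ x ≤ 6, 0 ≤ y ≤ 6. Evaluating the double integral:

    ∬_D (54) dA = ∫_0^{6} ∫_0^{6} (54) dy dx.

Inner (y from 0 to 6): 324.
Outer (x from 0 to 6): 1944.

Therefore ∮_C P dx + Q dy = 1944.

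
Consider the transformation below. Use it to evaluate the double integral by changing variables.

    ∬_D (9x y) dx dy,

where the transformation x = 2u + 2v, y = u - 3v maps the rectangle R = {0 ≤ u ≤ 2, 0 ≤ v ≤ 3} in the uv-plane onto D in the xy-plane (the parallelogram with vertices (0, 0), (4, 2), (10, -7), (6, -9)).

Compute the Jacobian determinant of (x, y) with respect to (u, v):

    ∂(x,y)/∂(u,v) = | 2  2 | = (2)(-3) - (2)(1) = -8.
                   | 1  -3 |

Its absolute value is |J| = 8 (the area scaling factor).

Substituting x = 2u + 2v, y = u - 3v into the integrand,

    9x y → 18u^2 - 36u v - 54v^2,

so the integral becomes

    ∬_R (18u^2 - 36u v - 54v^2) · |J| du dv = ∫_0^2 ∫_0^3 (144u^2 - 288u v - 432v^2) dv du.

Inner (v): 432u^2 - 1296u - 3888.
Outer (u): -9216.

Therefore ∬_D (9x y) dx dy = -9216.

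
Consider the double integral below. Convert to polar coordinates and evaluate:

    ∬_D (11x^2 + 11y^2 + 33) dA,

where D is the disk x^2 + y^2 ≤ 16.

The region D is 0 ≤ r ≤ 4, 0 ≤ θ ≤ 2π in polar coordinates, where x = r cos(θ), y = r sin(θ), and dA = r dr dθ.

Under the substitution, the integrand becomes 11r^2 + 33, so

    ∬_D (11x^2 + 11y^2 + 33) dA = ∫_{0}^{2π} ∫_{0}^{4} (11r^2 + 33) · r dr dθ.

Inner integral (in r): ∫_{0}^{4} (11r^2 + 33) · r dr = 968.

Outer integral (in θ): ∫_{0}^{2π} (968) dθ = 1936π.

Therefore ∬_D (11x^2 + 11y^2 + 33) dA = 1936π.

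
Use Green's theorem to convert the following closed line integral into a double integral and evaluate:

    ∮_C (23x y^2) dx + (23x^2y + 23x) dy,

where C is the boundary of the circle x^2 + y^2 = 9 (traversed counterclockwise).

Green's theorem converts the closed line integral into a double integral over the enclosed region D:

    ∮_C P dx + Q dy = ∬_D (∂Q/∂x - ∂P/∂y) dA.

Here P = 23x y^2, Q = 23x^2y + 23x, so

    ∂Q/∂x = 46x y + 23,    ∂P/∂y = 46x y,
    ∂Q/∂x - ∂P/∂y = 23.

D is the region x^2 + y^2 ≤ 9. Evaluating the double integral:

In polar coordinates (x = r cos θ, y = r sin θ, dA = r dr dθ) the integrand becomes 23, so

    ∬_D (23) dA = ∫_0^{2π} ∫_0^{3} (23) · r dr dθ.

Inner (r from 0 to 3): 207/2.
Outer (θ from 0 to 2π): 207π.

Therefore ∮_C P dx + Q dy = 207π.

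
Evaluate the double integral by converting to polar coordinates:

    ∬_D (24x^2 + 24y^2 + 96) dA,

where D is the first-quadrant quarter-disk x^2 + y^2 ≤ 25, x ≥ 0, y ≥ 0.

The region D is 0 ≤ r ≤ 5, 0 ≤ θ ≤ π/2 in polar coordinates, where x = r cos(θ), y = r sin(θ), and dA = r dr dθ.

Under the substitution, the integrand becomes 24r^2 + 96, so

    ∬_D (24x^2 + 24y^2 + 96) dA = ∫_{0}^{π/2} ∫_{0}^{5} (24r^2 + 96) · r dr dθ.

Inner integral (in r): ∫_{0}^{5} (24r^2 + 96) · r dr = 4950.

Outer integral (in θ): ∫_{0}^{π/2} (4950) dθ = 2475π.

Therefore ∬_D (24x^2 + 24y^2 + 96) dA = 2475π.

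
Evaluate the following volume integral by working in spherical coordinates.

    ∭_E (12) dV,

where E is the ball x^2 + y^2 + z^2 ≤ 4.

In spherical coordinates, x = ρ sin(φ) cos(θ), y = ρ sin(φ) sin(θ), z = ρ cos(φ), and dV = ρ^2 sin(φ) dρ dφ dθ.

The integrand becomes 12, so

    ∭_E (12) dV = ∫_{0}^{2π} ∫_{0}^{π} ∫_{0}^{2} (12) · ρ^2 sin(φ) dρ dφ dθ.

Inner (ρ): 32sin(φ).
Middle (φ): 64.
Outer (θ): 128π.

Therefore the triple integral equals 128π.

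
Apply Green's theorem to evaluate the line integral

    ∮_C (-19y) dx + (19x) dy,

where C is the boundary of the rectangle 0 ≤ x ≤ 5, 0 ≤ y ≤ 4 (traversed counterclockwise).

Green's theorem converts the closed line integral into a double integral over the enclosed region D:

    ∮_C P dx + Q dy = ∬_D (∂Q/∂x - ∂P/∂y) dA.

Here P = -19y, Q = 19x, so

    ∂Q/∂x = 19,    ∂P/∂y = -19,
    ∂Q/∂x - ∂P/∂y = 38.

D is the region 0 ≤ x ≤ 5, 0 ≤ y ≤ 4. Evaluating the double integral:

    ∬_D (38) dA = ∫_0^{5} ∫_0^{4} (38) dy dx.

Inner (y from 0 to 4): 152.
Outer (x from 0 to 5): 760.

Therefore ∮_C P dx + Q dy = 760.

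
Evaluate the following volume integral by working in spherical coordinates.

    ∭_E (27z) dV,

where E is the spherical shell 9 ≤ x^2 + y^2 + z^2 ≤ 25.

In spherical coordinates, x = ρ sin(φ) cos(θ), y = ρ sin(φ) sin(θ), z = ρ cos(φ), and dV = ρ^2 sin(φ) dρ dφ dθ.

The integrand becomes 27ρ cos(φ), so

    ∭_E (27z) dV = ∫_{0}^{2π} ∫_{0}^{π} ∫_{3}^{5} (27ρ cos(φ)) · ρ^2 sin(φ) dρ dφ dθ.

Inner (ρ): 1836sin(2φ).
Middle (φ): 0.
Outer (θ): 0.

Therefore the triple integral equals 0.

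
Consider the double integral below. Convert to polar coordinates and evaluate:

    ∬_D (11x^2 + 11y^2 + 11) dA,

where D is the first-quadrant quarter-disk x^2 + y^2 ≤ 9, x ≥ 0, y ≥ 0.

The region D is 0 ≤ r ≤ 3, 0 ≤ θ ≤ π/2 in polar coordinates, where x = r cos(θ), y = r sin(θ), and dA = r dr dθ.

Under the substitution, the integrand becomes 11r^2 + 11, so

    ∬_D (11x^2 + 11y^2 + 11) dA = ∫_{0}^{π/2} ∫_{0}^{3} (11r^2 + 11) · r dr dθ.

Inner integral (in r): ∫_{0}^{3} (11r^2 + 11) · r dr = 1089/4.

Outer integral (in θ): ∫_{0}^{π/2} (1089/4) dθ = 1089π/8.

Therefore ∬_D (11x^2 + 11y^2 + 11) dA = 1089π/8.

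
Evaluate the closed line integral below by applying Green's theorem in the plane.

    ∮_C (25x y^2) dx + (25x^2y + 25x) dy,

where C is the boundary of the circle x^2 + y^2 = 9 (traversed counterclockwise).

Green's theorem converts the closed line integral into a double integral over the enclosed region D:

    ∮_C P dx + Q dy = ∬_D (∂Q/∂x - ∂P/∂y) dA.

Here P = 25x y^2, Q = 25x^2y + 25x, so

    ∂Q/∂x = 50x y + 25,    ∂P/∂y = 50x y,
    ∂Q/∂x - ∂P/∂y = 25.

D is the region x^2 + y^2 ≤ 9. Evaluating the double integral:

In polar coordinates (x = r cos θ, y = r sin θ, dA = r dr dθ) the integrand becomes 25, so

    ∬_D (25) dA = ∫_0^{2π} ∫_0^{3} (25) · r dr dθ.

Inner (r from 0 to 3): 225/2.
Outer (θ from 0 to 2π): 225π.

Therefore ∮_C P dx + Q dy = 225π.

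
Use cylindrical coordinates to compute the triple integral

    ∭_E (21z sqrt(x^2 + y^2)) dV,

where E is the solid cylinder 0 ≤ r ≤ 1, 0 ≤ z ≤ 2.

In cylindrical coordinates, x = r cos(θ), y = r sin(θ), z = z, and dV = r dr dθ dz.

The integrand becomes 21r z, so

    ∭_E (21z sqrt(x^2 + y^2)) dV = ∫_{0}^{2π} ∫_{0}^{1} ∫_{0}^{2} (21r z) · r dz dr dθ.

Inner (z): 42r^2.
Middle (r from 0 to 1): 14.
Outer (θ): 28π.

Therefore the triple integral equals 28π.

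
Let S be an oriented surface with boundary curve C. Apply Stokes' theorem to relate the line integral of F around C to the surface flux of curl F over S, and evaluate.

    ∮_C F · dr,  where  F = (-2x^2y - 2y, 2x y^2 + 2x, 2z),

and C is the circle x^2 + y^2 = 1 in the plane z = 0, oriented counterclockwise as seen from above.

Let S be the flat disk x^2 + y^2 ≤ 1 in the plane z = 0, with upward unit normal n̂ = ẑ. By Stokes' theorem,

    ∮_C F · dr = ∬_S (∇ × F) · n̂ dS = ∬_D (curl F)_z dA,

where D is the disk x^2 + y^2 ≤ 1.

Compute the curl of F = (-2x^2y - 2y, 2x y^2 + 2x, 2z):
    (∇ × F)_x = ∂F_z/∂y - ∂F_y/∂z = 0,
    (∇ × F)_y = ∂F_x/∂z - ∂F_z/∂x = 0,
    (∇ × F)_z = ∂F_y/∂x - ∂F_x/∂y = 2x^2 + 2y^2 + 4.

On z = 0, (curl F)_z = 2x^2 + 2y^2 + 4.

Convert to polar (x = r cos θ, y = r sin θ, dA = r dr dθ); the integrand becomes 2r^2 + 4, so

    ∬_D (curl F)_z dA = ∫_0^{2π} ∫_0^{1} (2r^2 + 4) · r dr dθ.

Inner (r from 0 to 1): 5/2.
Outer (θ from 0 to 2π): 5π.

Therefore ∮_C F · dr = 5π.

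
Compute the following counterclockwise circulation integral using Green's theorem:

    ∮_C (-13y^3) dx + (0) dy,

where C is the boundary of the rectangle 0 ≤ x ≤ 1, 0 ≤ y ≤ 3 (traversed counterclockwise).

Green's theorem converts the closed line integral into a double integral over the enclosed region D:

    ∮_C P dx + Q dy = ∬_D (∂Q/∂x - ∂P/∂y) dA.

Here P = -13y^3, Q = 0, so

    ∂Q/∂x = 0,    ∂P/∂y = -39y^2,
    ∂Q/∂x - ∂P/∂y = 39y^2.

D is the region 0 ≤ x ≤ 1, 0 ≤ y ≤ 3. Evaluating the double integral:

    ∬_D (39y^2) dA = ∫_0^{1} ∫_0^{3} (39y^2) dy dx.

Inner (y from 0 to 3): 351.
Outer (x from 0 to 1): 351.

Therefore ∮_C P dx + Q dy = 351.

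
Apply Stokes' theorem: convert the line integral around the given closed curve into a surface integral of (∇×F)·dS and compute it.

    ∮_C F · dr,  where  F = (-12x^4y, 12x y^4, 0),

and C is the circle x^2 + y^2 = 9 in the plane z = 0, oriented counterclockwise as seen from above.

Let S be the flat disk x^2 + y^2 ≤ 9 in the plane z = 0, with upward unit normal n̂ = ẑ. By Stokes' theorem,

    ∮_C F · dr = ∬_S (∇ × F) · n̂ dS = ∬_D (curl F)_z dA,

where D is the disk x^2 + y^2 ≤ 9.

Compute the curl of F = (-12x^4y, 12x y^4, 0):
    (∇ × F)_x = ∂F_z/∂y - ∂F_y/∂z = 0,
    (∇ × F)_y = ∂F_x/∂z - ∂F_z/∂x = 0,
    (∇ × F)_z = ∂F_y/∂x - ∂F_x/∂y = 12x^4 + 12y^4.

On z = 0, (curl F)_z = 12x^4 + 12y^4.

Convert to polar (x = r cos θ, y = r sin θ, dA = r dr dθ); the integrand becomes 12r^4(sin(θ)^4 + cos(θ)^4), so

    ∬_D (curl F)_z dA = ∫_0^{2π} ∫_0^{3} (12r^4(sin(θ)^4 + cos(θ)^4)) · r dr dθ.

Inner (r from 0 to 3): 1458sin(θ)^4 + 1458cos(θ)^4.
Outer (θ from 0 to 2π): 2187π.

Therefore ∮_C F · dr = 2187π.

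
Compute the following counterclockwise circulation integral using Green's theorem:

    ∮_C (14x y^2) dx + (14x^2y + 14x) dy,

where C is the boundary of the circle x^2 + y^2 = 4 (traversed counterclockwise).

Green's theorem converts the closed line integral into a double integral over the enclosed region D:

    ∮_C P dx + Q dy = ∬_D (∂Q/∂x - ∂P/∂y) dA.

Here P = 14x y^2, Q = 14x^2y + 14x, so

    ∂Q/∂x = 28x y + 14,    ∂P/∂y = 28x y,
    ∂Q/∂x - ∂P/∂y = 14.

D is the region x^2 + y^2 ≤ 4. Evaluating the double integral:

In polar coordinates (x = r cos θ, y = r sin θ, dA = r dr dθ) the integrand becomes 14, so

    ∬_D (14) dA = ∫_0^{2π} ∫_0^{2} (14) · r dr dθ.

Inner (r from 0 to 2): 28.
Outer (θ from 0 to 2π): 56π.

Therefore ∮_C P dx + Q dy = 56π.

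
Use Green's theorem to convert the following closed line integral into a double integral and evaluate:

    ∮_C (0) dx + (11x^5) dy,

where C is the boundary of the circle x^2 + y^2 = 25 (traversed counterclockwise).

Green's theorem converts the closed line integral into a double integral over the enclosed region D:

    ∮_C P dx + Q dy = ∬_D (∂Q/∂x - ∂P/∂y) dA.

Here P = 0, Q = 11x^5, so

    ∂Q/∂x = 55x^4,    ∂P/∂y = 0,
    ∂Q/∂x - ∂P/∂y = 55x^4.

D is the region x^2 + y^2 ≤ 25. Evaluating the double integral:

In polar coordinates (x = r cos θ, y = r sin θ, dA = r dr dθ) the integrand becomes 55r^4cos(θ)^4, so

    ∬_D (55x^4) dA = ∫_0^{2π} ∫_0^{5} (55r^4cos(θ)^4) · r dr dθ.

Inner (r from 0 to 5): 859375cos(θ)^4/6.
Outer (θ from 0 to 2π): 859375π/8.

Therefore ∮_C P dx + Q dy = 859375π/8.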